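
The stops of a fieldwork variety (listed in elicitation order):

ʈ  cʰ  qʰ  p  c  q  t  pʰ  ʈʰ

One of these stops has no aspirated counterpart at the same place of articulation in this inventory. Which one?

/t/

Bilabial: /p/ ~ /pʰ/
Retroflex: /ʈ/ ~ /ʈʰ/
Palatal: /c/ ~ /cʰ/
Uvular: /q/ ~ /qʰ/
Alveolar: only /t/ (plain); no aspirated partner.
So /t/ is the unpaired segment.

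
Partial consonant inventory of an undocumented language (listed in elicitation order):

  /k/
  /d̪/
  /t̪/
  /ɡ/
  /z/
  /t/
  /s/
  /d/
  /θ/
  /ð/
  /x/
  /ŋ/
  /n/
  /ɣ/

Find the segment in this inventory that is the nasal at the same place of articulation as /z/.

/z/ is a voiced alveolar fricative.
The nasal at the same place is an alveolar nasal — in this inventory, /n/.

/n/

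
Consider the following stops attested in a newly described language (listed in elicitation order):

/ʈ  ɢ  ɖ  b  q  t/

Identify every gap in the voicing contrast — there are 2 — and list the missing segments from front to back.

bilabial: voiceless —, voiced /b/.
alveolar: voiceless /t/, voiced —.
retroflex: voiceless /ʈ/, voiced /ɖ/.
uvular: voiceless /q/, voiced /ɢ/.
Gaps, from front to back: bilabial lacks voiceless (/p/); alveolar lacks voiced (/d/).

/p/, /d/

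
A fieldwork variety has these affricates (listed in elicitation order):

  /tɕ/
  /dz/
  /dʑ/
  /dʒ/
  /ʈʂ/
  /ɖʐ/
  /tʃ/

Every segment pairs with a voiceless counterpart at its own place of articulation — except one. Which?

Postalveolar: /tʃ/ ~ /dʒ/
Retroflex: /ʈʂ/ ~ /ɖʐ/
Alveolo-palatal: /tɕ/ ~ /dʑ/
Alveolar: only /dz/ (voiced); no voiceless partner.
So /dz/ is the unpaired segment.

/dz/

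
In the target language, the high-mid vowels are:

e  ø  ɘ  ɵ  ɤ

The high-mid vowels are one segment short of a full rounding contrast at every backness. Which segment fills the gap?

/o/

front: unrounded /e/, rounded /ø/.
central: unrounded /ɘ/, rounded /ɵ/.
back: unrounded /ɤ/, rounded —.
The back row has no rounded member, so the gap is the back rounded vowel /o/.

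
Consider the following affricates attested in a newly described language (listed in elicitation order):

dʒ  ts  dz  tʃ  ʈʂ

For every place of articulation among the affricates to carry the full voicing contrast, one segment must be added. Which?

place of articulation  voiceless  voiced  
alveolar          ts        dz      
postalveolar      tʃ        dʒ      
retroflex         ʈʂ        —       
The retroflex row has no voiced member, so the gap is the voiced retroflex affricate /ɖʐ/.

/ɖʐ/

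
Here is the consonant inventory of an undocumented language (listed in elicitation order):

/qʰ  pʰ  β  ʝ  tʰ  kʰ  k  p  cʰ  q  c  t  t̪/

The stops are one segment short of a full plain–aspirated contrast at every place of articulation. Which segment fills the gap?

place of articulation  plain     aspirated
bilabial          p         pʰ      
dental            t̪        —       
alveolar          t         tʰ      
palatal           c         cʰ      
velar             k         kʰ      
uvular            q         qʰ      
The dental row has no aspirated member, so the gap is the aspirated dental stop /t̪ʰ/.

/t̪ʰ/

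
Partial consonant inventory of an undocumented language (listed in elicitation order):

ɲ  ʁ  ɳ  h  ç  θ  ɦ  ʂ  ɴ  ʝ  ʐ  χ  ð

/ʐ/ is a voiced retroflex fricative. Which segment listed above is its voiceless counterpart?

/ʂ/

The voiceless counterpart is a voiceless retroflex fricative — in this inventory, /ʂ/.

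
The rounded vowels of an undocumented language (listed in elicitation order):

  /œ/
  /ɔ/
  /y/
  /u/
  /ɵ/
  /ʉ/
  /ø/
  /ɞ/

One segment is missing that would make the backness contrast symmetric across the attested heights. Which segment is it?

height            front     central   back    
high              y         ʉ         u       
high-mid          ø         ɵ         —       
low-mid           œ         ɞ         ɔ       
The high-mid row has no back member, so the gap is the high-mid back rounded vowel /o/.

/o/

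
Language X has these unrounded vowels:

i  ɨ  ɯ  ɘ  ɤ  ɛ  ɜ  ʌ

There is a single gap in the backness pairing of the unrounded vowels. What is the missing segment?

high: front /i/, central /ɨ/, back /ɯ/.
high-mid: front —, central /ɘ/, back /ɤ/.
low-mid: front /ɛ/, central /ɜ/, back /ʌ/.
The high-mid row has no front member, so the gap is the high-mid front unrounded vowel /e/.

/e/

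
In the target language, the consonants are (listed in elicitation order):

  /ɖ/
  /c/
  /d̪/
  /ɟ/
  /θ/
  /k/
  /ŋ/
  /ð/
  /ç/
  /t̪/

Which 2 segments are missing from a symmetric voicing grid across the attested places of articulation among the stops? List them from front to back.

/ʈ/, /ɡ/

Voiceless: /t̪/ (dental), /c/ (palatal), /k/ (velar).
Voiced: /d̪/ (dental), /ɖ/ (retroflex), /ɟ/ (palatal).
Gaps, from front to back: retroflex lacks voiceless (/ʈ/); velar lacks voiced (/ɡ/).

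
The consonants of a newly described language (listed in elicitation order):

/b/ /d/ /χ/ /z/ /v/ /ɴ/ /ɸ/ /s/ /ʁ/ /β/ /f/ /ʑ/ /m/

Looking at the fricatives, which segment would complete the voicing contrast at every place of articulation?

/ɕ/

Voiceless: /ɸ/ (bilabial), /f/ (labiodental), /s/ (alveolar), /χ/ (uvular).
Voiced: /β/ (bilabial), /v/ (labiodental), /z/ (alveolar), /ʑ/ (alveolo-palatal), /ʁ/ (uvular).
The alveolo-palatal row has no voiceless member, so the gap is the voiceless alveolo-palatal fricative /ɕ/.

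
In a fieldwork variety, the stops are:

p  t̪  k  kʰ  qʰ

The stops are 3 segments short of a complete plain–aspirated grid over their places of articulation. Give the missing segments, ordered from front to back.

Plain: /p/ (bilabial), /t̪/ (dental), /k/ (velar).
Aspirated: /kʰ/ (velar), /qʰ/ (uvular).
Gaps, from front to back: bilabial lacks aspirated (/pʰ/); dental lacks aspirated (/t̪ʰ/); uvular lacks plain (/q/).

/pʰ/, /t̪ʰ/, /q/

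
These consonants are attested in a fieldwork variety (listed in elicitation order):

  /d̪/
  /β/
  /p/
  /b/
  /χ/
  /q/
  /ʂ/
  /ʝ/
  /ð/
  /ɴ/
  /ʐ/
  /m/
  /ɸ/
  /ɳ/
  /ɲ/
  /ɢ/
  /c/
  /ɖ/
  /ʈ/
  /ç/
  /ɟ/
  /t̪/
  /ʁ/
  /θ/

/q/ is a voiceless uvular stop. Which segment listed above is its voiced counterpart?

/ɢ/

The voiced counterpart is a voiced uvular stop — in this inventory, /ɢ/.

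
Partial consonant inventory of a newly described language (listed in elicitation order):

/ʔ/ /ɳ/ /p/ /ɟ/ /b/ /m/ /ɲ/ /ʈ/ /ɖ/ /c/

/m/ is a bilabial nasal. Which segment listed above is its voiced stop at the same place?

/b/

The voiced stop at the same place is a voiced bilabial stop — in this inventory, /b/.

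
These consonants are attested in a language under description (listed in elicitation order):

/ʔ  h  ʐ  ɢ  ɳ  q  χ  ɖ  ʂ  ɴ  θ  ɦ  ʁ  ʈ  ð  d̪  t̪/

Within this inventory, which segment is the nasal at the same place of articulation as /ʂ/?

/ʂ/ is a voiceless retroflex fricative.
The nasal at the same place is a retroflex nasal — in this inventory, /ɳ/.

/ɳ/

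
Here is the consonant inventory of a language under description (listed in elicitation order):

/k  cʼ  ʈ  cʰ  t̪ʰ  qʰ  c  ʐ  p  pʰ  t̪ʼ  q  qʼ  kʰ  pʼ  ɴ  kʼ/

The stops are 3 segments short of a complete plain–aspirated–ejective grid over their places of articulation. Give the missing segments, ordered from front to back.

bilabial: plain /p/, aspirated /pʰ/, ejective /pʼ/.
dental: plain —, aspirated /t̪ʰ/, ejective /t̪ʼ/.
retroflex: plain /ʈ/, aspirated —, ejective —.
palatal: plain /c/, aspirated /cʰ/, ejective /cʼ/.
velar: plain /k/, aspirated /kʰ/, ejective /kʼ/.
uvular: plain /q/, aspirated /qʰ/, ejective /qʼ/.
Gaps, from front to back: dental lacks plain (/t̪/); retroflex lacks aspirated (/ʈʰ/); retroflex lacks ejective (/ʈʼ/).

/t̪/, /ʈʰ/, /ʈʼ/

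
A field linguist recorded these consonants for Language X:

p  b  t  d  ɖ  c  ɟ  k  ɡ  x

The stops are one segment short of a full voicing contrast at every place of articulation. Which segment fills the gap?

/ʈ/

bilabial: voiceless /p/, voiced /b/.
alveolar: voiceless /t/, voiced /d/.
retroflex: voiceless —, voiced /ɖ/.
palatal: voiceless /c/, voiced /ɟ/.
velar: voiceless /k/, voiced /ɡ/.
The retroflex row has no voiceless member, so the gap is the voiceless retroflex stop /ʈ/.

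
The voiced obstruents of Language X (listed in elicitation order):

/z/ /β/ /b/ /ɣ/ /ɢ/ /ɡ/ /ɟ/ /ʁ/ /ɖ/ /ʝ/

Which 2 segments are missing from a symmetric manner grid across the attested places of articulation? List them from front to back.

Stop: /b/ (bilabial), /ɖ/ (retroflex), /ɟ/ (palatal), /ɡ/ (velar), /ɢ/ (uvular).
Fricative: /β/ (bilabial), /z/ (alveolar), /ʝ/ (palatal), /ɣ/ (velar), /ʁ/ (uvular).
Gaps, from front to back: alveolar lacks stop (/d/); retroflex lacks fricative (/ʐ/).

/d/, /ʐ/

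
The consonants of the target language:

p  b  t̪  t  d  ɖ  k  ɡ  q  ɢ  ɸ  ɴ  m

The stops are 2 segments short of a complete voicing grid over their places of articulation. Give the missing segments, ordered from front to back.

place of articulation  voiceless  voiced  
bilabial          p         b       
dental            t̪        —       
alveolar          t         d       
retroflex         —         ɖ       
velar             k         ɡ       
uvular            q         ɢ       
Gaps, from front to back: dental lacks voiced (/d̪/); retroflex lacks voiceless (/ʈ/).

/d̪/, /ʈ/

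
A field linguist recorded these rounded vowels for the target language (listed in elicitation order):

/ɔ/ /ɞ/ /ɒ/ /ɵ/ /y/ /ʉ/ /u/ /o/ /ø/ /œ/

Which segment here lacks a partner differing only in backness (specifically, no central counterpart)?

High: /y/ ~ /ʉ/ ~ /u/
High-mid: /ø/ ~ /ɵ/ ~ /o/
Low-mid: /œ/ ~ /ɞ/ ~ /ɔ/
Low: only /ɒ/ (back); no central partner.
So /ɒ/ is the unpaired segment.

/ɒ/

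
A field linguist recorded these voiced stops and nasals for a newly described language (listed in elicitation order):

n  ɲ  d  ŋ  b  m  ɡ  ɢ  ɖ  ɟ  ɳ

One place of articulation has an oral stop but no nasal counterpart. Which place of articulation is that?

uvular

bilabial: oral stop /b/, nasal /m/.
alveolar: oral stop /d/, nasal /n/.
retroflex: oral stop /ɖ/, nasal /ɳ/.
palatal: oral stop /ɟ/, nasal /ɲ/.
velar: oral stop /ɡ/, nasal /ŋ/.
uvular: oral stop /ɢ/, nasal —.
Every place of articulation has a nasal member except uvular, where /ɴ/ would be expected.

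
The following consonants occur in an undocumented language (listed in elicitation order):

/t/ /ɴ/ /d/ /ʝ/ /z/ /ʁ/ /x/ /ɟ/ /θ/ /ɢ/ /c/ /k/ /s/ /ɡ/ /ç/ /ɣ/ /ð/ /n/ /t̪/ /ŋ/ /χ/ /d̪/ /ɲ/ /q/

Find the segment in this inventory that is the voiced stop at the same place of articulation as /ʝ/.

/ʝ/ is a voiced palatal fricative.
The voiced stop at the same place is a voiced palatal stop — in this inventory, /ɟ/.

/ɟ/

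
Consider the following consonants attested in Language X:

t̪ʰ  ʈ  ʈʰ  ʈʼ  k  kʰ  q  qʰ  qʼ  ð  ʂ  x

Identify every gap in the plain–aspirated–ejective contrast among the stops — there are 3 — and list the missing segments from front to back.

dental: plain —, aspirated /t̪ʰ/, ejective —.
retroflex: plain /ʈ/, aspirated /ʈʰ/, ejective /ʈʼ/.
velar: plain /k/, aspirated /kʰ/, ejective —.
uvular: plain /q/, aspirated /qʰ/, ejective /qʼ/.
Gaps, from front to back: dental lacks plain (/t̪/); dental lacks ejective (/t̪ʼ/); velar lacks ejective (/kʼ/).

/t̪/, /t̪ʼ/, /kʼ/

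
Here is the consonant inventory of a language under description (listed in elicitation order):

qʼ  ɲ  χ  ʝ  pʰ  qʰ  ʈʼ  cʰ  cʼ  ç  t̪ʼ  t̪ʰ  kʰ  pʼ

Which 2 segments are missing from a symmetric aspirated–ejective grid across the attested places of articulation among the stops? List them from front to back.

/ʈʰ/, /kʼ/

Aspirated: /pʰ/ (bilabial), /t̪ʰ/ (dental), /cʰ/ (palatal), /kʰ/ (velar), /qʰ/ (uvular).
Ejective: /pʼ/ (bilabial), /t̪ʼ/ (dental), /ʈʼ/ (retroflex), /cʼ/ (palatal), /qʼ/ (uvular).
Gaps, from front to back: retroflex lacks aspirated (/ʈʰ/); velar lacks ejective (/kʼ/).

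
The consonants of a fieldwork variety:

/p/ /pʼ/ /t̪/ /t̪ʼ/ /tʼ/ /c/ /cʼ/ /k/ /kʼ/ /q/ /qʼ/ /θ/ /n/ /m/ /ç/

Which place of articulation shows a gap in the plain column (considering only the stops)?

place of articulation  plain     ejective
bilabial          p         pʼ      
dental            t̪        t̪ʼ     
alveolar          —         tʼ      
palatal           c         cʼ      
velar             k         kʼ      
uvular            q         qʼ      
Every place of articulation has a plain member except alveolar, where /t/ would be expected.

alveolar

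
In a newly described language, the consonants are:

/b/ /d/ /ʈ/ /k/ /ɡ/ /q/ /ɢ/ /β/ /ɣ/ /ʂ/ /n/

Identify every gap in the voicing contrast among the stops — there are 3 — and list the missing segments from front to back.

bilabial: voiceless —, voiced /b/.
alveolar: voiceless —, voiced /d/.
retroflex: voiceless /ʈ/, voiced —.
velar: voiceless /k/, voiced /ɡ/.
uvular: voiceless /q/, voiced /ɢ/.
Gaps, from front to back: bilabial lacks voiceless (/p/); alveolar lacks voiceless (/t/); retroflex lacks voiced (/ɖ/).

/p/, /t/, /ɖ/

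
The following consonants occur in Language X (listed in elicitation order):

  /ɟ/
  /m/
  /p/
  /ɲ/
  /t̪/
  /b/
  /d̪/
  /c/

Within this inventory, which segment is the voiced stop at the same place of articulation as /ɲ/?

/ɲ/ is a palatal nasal.
The voiced stop at the same place is a voiced palatal stop — in this inventory, /ɟ/.

/ɟ/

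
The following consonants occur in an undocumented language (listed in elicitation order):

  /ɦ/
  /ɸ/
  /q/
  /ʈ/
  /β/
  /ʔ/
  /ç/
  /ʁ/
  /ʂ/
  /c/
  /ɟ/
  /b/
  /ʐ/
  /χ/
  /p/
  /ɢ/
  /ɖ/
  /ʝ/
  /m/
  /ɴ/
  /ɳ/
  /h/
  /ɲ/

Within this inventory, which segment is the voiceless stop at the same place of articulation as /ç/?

/c/

/ç/ is a voiceless palatal fricative.
The voiceless stop at the same place is a voiceless palatal stop — in this inventory, /c/.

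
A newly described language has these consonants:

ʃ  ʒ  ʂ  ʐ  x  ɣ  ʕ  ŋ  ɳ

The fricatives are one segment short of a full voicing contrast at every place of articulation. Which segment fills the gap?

place of articulation  voiceless  voiced  
postalveolar      ʃ         ʒ       
retroflex         ʂ         ʐ       
velar             x         ɣ       
pharyngeal        —         ʕ       
The pharyngeal row has no voiceless member, so the gap is the voiceless pharyngeal fricative /ħ/.

/ħ/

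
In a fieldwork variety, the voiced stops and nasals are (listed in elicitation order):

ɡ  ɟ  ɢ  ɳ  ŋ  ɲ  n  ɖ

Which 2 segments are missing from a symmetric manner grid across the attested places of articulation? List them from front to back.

/d/, /ɴ/

place of articulation  oral stop  nasal   
alveolar          —         n       
retroflex         ɖ         ɳ       
palatal           ɟ         ɲ       
velar             ɡ         ŋ       
uvular            ɢ         —       
Gaps, from front to back: alveolar lacks oral stop (/d/); uvular lacks nasal (/ɴ/).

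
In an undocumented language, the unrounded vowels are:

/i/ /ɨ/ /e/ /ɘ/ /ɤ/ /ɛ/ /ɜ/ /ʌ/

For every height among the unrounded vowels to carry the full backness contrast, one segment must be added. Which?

height            front     central   back    
high              i         ɨ         —       
high-mid          e         ɘ         ɤ       
low-mid           ɛ         ɜ         ʌ       
The high row has no back member, so the gap is the high back unrounded vowel /ɯ/.

/ɯ/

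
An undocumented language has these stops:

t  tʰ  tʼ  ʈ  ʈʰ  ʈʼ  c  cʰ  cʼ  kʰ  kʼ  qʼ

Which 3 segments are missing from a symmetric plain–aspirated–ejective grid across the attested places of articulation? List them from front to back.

Plain: /t/ (alveolar), /ʈ/ (retroflex), /c/ (palatal).
Aspirated: /tʰ/ (alveolar), /ʈʰ/ (retroflex), /cʰ/ (palatal), /kʰ/ (velar).
Ejective: /tʼ/ (alveolar), /ʈʼ/ (retroflex), /cʼ/ (palatal), /kʼ/ (velar), /qʼ/ (uvular).
Gaps, from front to back: velar lacks plain (/k/); uvular lacks plain (/q/); uvular lacks aspirated (/qʰ/).

/k/, /q/, /qʰ/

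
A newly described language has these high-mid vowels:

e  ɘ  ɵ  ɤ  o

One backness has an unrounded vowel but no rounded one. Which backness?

Unrounded: /e/ (front), /ɘ/ (central), /ɤ/ (back).
Rounded: /ɵ/ (central), /o/ (back).
Every backness has a rounded member except front, where /ø/ would be expected.

front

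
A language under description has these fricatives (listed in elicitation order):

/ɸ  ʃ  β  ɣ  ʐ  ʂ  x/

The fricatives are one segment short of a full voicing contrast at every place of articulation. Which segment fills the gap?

Voiceless: /ɸ/ (bilabial), /ʃ/ (postalveolar), /ʂ/ (retroflex), /x/ (velar).
Voiced: /β/ (bilabial), /ʐ/ (retroflex), /ɣ/ (velar).
The postalveolar row has no voiced member, so the gap is the voiced postalveolar fricative /ʒ/.

/ʒ/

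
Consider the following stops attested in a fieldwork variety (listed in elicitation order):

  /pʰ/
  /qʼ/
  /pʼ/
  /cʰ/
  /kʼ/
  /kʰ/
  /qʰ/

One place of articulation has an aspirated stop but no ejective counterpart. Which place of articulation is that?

place of articulation  aspirated  ejective
bilabial          pʰ        pʼ      
palatal           cʰ        —       
velar             kʰ        kʼ      
uvular            qʰ        qʼ      
Every place of articulation has an ejective member except palatal, where /cʼ/ would be expected.

palatal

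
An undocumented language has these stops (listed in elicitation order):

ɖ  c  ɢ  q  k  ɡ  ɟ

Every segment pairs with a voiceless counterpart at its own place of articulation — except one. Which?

/ɖ/

Palatal: /c/ ~ /ɟ/
Velar: /k/ ~ /ɡ/
Uvular: /q/ ~ /ɢ/
Retroflex: only /ɖ/ (voiced); no voiceless partner.
So /ɖ/ is the unpaired segment.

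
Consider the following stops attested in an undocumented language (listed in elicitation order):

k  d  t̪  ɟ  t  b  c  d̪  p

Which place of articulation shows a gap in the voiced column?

place of articulation  voiceless  voiced  
bilabial          p         b       
dental            t̪        d̪      
alveolar          t         d       
palatal           c         ɟ       
velar             k         —       
Every place of articulation has a voiced member except velar, where /ɡ/ would be expected.

velar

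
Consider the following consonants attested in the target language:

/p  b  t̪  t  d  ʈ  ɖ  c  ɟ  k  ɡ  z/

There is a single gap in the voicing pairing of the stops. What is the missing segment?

Voiceless: /p/ (bilabial), /t̪/ (dental), /t/ (alveolar), /ʈ/ (retroflex), /c/ (palatal), /k/ (velar).
Voiced: /b/ (bilabial), /d/ (alveolar), /ɖ/ (retroflex), /ɟ/ (palatal), /ɡ/ (velar).
The dental row has no voiced member, so the gap is the voiced dental stop /d̪/.

/d̪/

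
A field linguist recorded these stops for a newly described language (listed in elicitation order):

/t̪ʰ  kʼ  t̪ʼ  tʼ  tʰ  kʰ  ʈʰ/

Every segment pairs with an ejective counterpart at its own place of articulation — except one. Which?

Dental: /t̪ʰ/ ~ /t̪ʼ/
Alveolar: /tʰ/ ~ /tʼ/
Velar: /kʰ/ ~ /kʼ/
Retroflex: only /ʈʰ/ (aspirated); no ejective partner.
So /ʈʰ/ is the unpaired segment.

/ʈʰ/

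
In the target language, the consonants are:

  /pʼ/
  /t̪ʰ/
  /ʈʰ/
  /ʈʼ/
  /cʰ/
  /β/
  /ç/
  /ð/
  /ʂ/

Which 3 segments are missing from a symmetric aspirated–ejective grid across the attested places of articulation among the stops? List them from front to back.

Aspirated: /t̪ʰ/ (dental), /ʈʰ/ (retroflex), /cʰ/ (palatal).
Ejective: /pʼ/ (bilabial), /ʈʼ/ (retroflex).
Gaps, from front to back: bilabial lacks aspirated (/pʰ/); dental lacks ejective (/t̪ʼ/); palatal lacks ejective (/cʼ/).

/pʰ/, /t̪ʼ/, /cʼ/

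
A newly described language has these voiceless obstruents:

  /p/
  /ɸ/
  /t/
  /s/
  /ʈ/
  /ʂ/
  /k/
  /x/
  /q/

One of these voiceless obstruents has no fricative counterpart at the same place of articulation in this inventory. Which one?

/q/

Bilabial: /p/ ~ /ɸ/
Alveolar: /t/ ~ /s/
Retroflex: /ʈ/ ~ /ʂ/
Velar: /k/ ~ /x/
Uvular: only /q/ (stop); no fricative partner.
So /q/ is the unpaired segment.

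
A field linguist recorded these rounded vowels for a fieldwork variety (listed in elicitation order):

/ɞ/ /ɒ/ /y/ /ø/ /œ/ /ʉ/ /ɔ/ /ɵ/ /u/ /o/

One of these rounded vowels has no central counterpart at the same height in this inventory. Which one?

High: /y/ ~ /ʉ/ ~ /u/
High-mid: /ø/ ~ /ɵ/ ~ /o/
Low-mid: /œ/ ~ /ɞ/ ~ /ɔ/
Low: only /ɒ/ (back); no central partner.
So /ɒ/ is the unpaired segment.

/ɒ/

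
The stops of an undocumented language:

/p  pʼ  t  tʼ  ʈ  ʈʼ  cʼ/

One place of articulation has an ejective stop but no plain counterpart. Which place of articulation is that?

bilabial: plain /p/, ejective /pʼ/.
alveolar: plain /t/, ejective /tʼ/.
retroflex: plain /ʈ/, ejective /ʈʼ/.
palatal: plain —, ejective /cʼ/.
Every place of articulation has a plain member except palatal, where /c/ would be expected.

palatal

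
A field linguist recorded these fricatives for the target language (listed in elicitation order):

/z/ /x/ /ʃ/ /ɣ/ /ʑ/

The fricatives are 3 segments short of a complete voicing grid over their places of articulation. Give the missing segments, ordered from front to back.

/s/, /ʒ/, /ɕ/

place of articulation  voiceless  voiced  
alveolar          —         z       
postalveolar      ʃ         —       
alveolo-palatal   —         ʑ       
velar             x         ɣ       
Gaps, from front to back: alveolar lacks voiceless (/s/); postalveolar lacks voiced (/ʒ/); alveolo-palatal lacks voiceless (/ɕ/).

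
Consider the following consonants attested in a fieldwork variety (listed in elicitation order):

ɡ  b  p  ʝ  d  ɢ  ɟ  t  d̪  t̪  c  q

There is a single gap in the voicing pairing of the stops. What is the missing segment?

/k/

place of articulation  voiceless  voiced  
bilabial          p         b       
dental            t̪        d̪      
alveolar          t         d       
palatal           c         ɟ       
velar             —         ɡ       
uvular            q         ɢ       
The velar row has no voiceless member, so the gap is the voiceless velar stop /k/.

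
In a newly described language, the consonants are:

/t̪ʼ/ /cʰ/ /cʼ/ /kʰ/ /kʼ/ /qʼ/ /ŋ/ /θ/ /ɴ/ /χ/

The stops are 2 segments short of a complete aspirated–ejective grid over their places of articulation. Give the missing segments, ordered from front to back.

Aspirated: /cʰ/ (palatal), /kʰ/ (velar).
Ejective: /t̪ʼ/ (dental), /cʼ/ (palatal), /kʼ/ (velar), /qʼ/ (uvular).
Gaps, from front to back: dental lacks aspirated (/t̪ʰ/); uvular lacks aspirated (/qʰ/).

/t̪ʰ/, /qʰ/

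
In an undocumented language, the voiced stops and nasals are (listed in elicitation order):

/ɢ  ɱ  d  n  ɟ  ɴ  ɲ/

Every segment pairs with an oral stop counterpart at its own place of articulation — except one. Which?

Alveolar: /d/ ~ /n/
Palatal: /ɟ/ ~ /ɲ/
Uvular: /ɢ/ ~ /ɴ/
Labiodental: only /ɱ/ (nasal); no oral stop partner.
So /ɱ/ is the unpaired segment.

/ɱ/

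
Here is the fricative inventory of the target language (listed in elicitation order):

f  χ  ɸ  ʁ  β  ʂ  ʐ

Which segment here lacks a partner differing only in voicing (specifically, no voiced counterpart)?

/f/

Bilabial: /ɸ/ ~ /β/
Retroflex: /ʂ/ ~ /ʐ/
Uvular: /χ/ ~ /ʁ/
Labiodental: only /f/ (voiceless); no voiced partner.
So /f/ is the unpaired segment.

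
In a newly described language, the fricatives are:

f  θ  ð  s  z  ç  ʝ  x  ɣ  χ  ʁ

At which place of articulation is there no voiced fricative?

labiodental

labiodental: voiceless /f/, voiced —.
dental: voiceless /θ/, voiced /ð/.
alveolar: voiceless /s/, voiced /z/.
palatal: voiceless /ç/, voiced /ʝ/.
velar: voiceless /x/, voiced /ɣ/.
uvular: voiceless /χ/, voiced /ʁ/.
Every place of articulation has a voiced member except labiodental, where /v/ would be expected.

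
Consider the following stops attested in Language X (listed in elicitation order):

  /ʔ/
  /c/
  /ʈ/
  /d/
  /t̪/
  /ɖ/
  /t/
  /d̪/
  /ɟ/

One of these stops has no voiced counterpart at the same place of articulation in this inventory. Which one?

Dental: /t̪/ ~ /d̪/
Alveolar: /t/ ~ /d/
Retroflex: /ʈ/ ~ /ɖ/
Palatal: /c/ ~ /ɟ/
Glottal: only /ʔ/ (voiceless); no voiced partner.
So /ʔ/ is the unpaired segment.

/ʔ/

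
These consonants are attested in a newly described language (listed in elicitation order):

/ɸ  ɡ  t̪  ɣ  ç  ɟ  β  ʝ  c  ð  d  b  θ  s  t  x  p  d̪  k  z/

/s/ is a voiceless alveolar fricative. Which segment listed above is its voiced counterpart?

The voiced counterpart is a voiced alveolar fricative — in this inventory, /z/.

/z/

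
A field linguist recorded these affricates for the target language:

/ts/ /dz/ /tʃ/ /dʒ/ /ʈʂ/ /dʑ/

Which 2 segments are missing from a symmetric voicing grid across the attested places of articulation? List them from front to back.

place of articulation  voiceless  voiced  
alveolar          ts        dz      
postalveolar      tʃ        dʒ      
retroflex         ʈʂ        —       
alveolo-palatal   —         dʑ      
Gaps, from front to back: retroflex lacks voiced (/ɖʐ/); alveolo-palatal lacks voiceless (/tɕ/).

/ɖʐ/, /tɕ/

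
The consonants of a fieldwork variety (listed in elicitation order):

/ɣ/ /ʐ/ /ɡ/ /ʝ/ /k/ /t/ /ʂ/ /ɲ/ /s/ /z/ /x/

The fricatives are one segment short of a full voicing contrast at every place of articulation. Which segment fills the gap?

/ç/

place of articulation  voiceless  voiced  
alveolar          s         z       
retroflex         ʂ         ʐ       
palatal           —         ʝ       
velar             x         ɣ       
The palatal row has no voiceless member, so the gap is the voiceless palatal fricative /ç/.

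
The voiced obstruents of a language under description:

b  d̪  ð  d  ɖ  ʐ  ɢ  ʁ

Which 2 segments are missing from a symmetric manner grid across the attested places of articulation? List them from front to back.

/β/, /z/

place of articulation  stop      fricative
bilabial          b         —       
dental            d̪        ð       
alveolar          d         —       
retroflex         ɖ         ʐ       
uvular            ɢ         ʁ       
Gaps, from front to back: bilabial lacks fricative (/β/); alveolar lacks fricative (/z/).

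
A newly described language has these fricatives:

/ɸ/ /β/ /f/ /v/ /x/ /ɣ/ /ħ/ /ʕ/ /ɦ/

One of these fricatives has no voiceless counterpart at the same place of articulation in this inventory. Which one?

/ɦ/

Bilabial: /ɸ/ ~ /β/
Labiodental: /f/ ~ /v/
Velar: /x/ ~ /ɣ/
Pharyngeal: /ħ/ ~ /ʕ/
Glottal: only /ɦ/ (voiced); no voiceless partner.
So /ɦ/ is the unpaired segment.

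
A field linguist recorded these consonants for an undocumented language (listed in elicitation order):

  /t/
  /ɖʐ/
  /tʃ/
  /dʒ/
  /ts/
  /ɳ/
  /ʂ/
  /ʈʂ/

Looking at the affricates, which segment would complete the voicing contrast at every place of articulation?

place of articulation  voiceless  voiced  
alveolar          ts        —       
postalveolar      tʃ        dʒ      
retroflex         ʈʂ        ɖʐ      
The alveolar row has no voiced member, so the gap is the voiced alveolar affricate /dz/.

/dz/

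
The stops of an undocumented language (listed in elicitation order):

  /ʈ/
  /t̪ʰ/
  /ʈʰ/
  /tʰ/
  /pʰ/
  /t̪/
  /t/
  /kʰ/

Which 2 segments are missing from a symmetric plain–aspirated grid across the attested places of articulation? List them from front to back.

Plain: /t̪/ (dental), /t/ (alveolar), /ʈ/ (retroflex).
Aspirated: /pʰ/ (bilabial), /t̪ʰ/ (dental), /tʰ/ (alveolar), /ʈʰ/ (retroflex), /kʰ/ (velar).
Gaps, from front to back: bilabial lacks plain (/p/); velar lacks plain (/k/).

/p/, /k/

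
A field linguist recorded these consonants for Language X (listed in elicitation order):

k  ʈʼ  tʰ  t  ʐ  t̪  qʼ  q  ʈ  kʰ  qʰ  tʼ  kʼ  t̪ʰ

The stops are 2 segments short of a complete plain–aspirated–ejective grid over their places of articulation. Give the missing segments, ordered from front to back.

/t̪ʼ/, /ʈʰ/

place of articulation  plain     aspirated  ejective
dental            t̪        t̪ʰ       —       
alveolar          t         tʰ        tʼ      
retroflex         ʈ         —         ʈʼ      
velar             k         kʰ        kʼ      
uvular            q         qʰ        qʼ      
Gaps, from front to back: dental lacks ejective (/t̪ʼ/); retroflex lacks aspirated (/ʈʰ/).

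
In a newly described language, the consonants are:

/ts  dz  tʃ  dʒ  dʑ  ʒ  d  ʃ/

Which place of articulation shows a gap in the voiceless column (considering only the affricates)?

alveolo-palatal

place of articulation  voiceless  voiced  
alveolar          ts        dz      
postalveolar      tʃ        dʒ      
alveolo-palatal   —         dʑ      
Every place of articulation has a voiceless member except alveolo-palatal, where /tɕ/ would be expected.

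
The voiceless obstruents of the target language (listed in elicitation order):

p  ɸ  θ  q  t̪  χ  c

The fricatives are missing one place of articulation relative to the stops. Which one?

palatal

bilabial: stop /p/, fricative /ɸ/.
dental: stop /t̪/, fricative /θ/.
palatal: stop /c/, fricative —.
uvular: stop /q/, fricative /χ/.
Every place of articulation has a fricative member except palatal, where /ç/ would be expected.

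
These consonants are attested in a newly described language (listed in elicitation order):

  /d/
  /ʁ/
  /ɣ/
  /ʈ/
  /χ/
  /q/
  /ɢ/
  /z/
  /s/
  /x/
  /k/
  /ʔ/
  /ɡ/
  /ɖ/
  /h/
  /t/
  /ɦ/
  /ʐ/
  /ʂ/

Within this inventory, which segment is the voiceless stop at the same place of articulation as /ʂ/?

/ʂ/ is a voiceless retroflex fricative.
The voiceless stop at the same place is a voiceless retroflex stop — in this inventory, /ʈ/.

/ʈ/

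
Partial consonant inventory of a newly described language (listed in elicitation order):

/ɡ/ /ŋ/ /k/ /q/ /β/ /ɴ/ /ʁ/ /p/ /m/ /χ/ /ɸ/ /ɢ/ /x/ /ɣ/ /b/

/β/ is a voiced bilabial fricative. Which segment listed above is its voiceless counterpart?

/ɸ/

The voiceless counterpart is a voiceless bilabial fricative — in this inventory, /ɸ/.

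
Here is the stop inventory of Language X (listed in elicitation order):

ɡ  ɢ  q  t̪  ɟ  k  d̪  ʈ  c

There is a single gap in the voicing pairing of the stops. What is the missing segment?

/ɖ/

place of articulation  voiceless  voiced  
dental            t̪        d̪      
retroflex         ʈ         —       
palatal           c         ɟ       
velar             k         ɡ       
uvular            q         ɢ       
The retroflex row has no voiced member, so the gap is the voiced retroflex stop /ɖ/.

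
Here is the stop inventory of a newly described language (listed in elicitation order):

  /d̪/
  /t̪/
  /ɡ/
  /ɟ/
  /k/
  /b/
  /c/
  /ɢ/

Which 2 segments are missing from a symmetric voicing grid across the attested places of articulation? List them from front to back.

place of articulation  voiceless  voiced  
bilabial          —         b       
dental            t̪        d̪      
palatal           c         ɟ       
velar             k         ɡ       
uvular            —         ɢ       
Gaps, from front to back: bilabial lacks voiceless (/p/); uvular lacks voiceless (/q/).

/p/, /q/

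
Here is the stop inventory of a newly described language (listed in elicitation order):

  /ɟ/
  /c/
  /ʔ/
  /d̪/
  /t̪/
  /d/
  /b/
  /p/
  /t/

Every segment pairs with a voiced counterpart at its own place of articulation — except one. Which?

/ʔ/

Bilabial: /p/ ~ /b/
Dental: /t̪/ ~ /d̪/
Alveolar: /t/ ~ /d/
Palatal: /c/ ~ /ɟ/
Glottal: only /ʔ/ (voiceless); no voiced partner.
So /ʔ/ is the unpaired segment.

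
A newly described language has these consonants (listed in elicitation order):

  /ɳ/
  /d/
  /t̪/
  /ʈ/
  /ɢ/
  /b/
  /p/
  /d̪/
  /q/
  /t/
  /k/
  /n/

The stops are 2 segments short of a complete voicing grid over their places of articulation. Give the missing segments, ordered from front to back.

bilabial: voiceless /p/, voiced /b/.
dental: voiceless /t̪/, voiced /d̪/.
alveolar: voiceless /t/, voiced /d/.
retroflex: voiceless /ʈ/, voiced —.
velar: voiceless /k/, voiced —.
uvular: voiceless /q/, voiced /ɢ/.
Gaps, from front to back: retroflex lacks voiced (/ɖ/); velar lacks voiced (/ɡ/).

/ɖ/, /ɡ/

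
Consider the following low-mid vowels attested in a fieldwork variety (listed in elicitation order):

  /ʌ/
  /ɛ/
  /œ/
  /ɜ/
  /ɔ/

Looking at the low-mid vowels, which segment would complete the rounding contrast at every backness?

/ɞ/

backness          unrounded  rounded 
front             ɛ         œ       
central           ɜ         —       
back              ʌ         ɔ       
The central row has no rounded member, so the gap is the central rounded vowel /ɞ/.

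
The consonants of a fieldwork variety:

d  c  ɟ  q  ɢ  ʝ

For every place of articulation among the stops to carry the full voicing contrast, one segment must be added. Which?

/t/

Voiceless: /c/ (palatal), /q/ (uvular).
Voiced: /d/ (alveolar), /ɟ/ (palatal), /ɢ/ (uvular).
The alveolar row has no voiceless member, so the gap is the voiceless alveolar stop /t/.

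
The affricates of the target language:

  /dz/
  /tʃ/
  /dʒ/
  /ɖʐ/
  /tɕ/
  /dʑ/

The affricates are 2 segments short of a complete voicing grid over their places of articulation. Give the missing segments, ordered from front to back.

/ts/, /ʈʂ/

alveolar: voiceless —, voiced /dz/.
postalveolar: voiceless /tʃ/, voiced /dʒ/.
retroflex: voiceless —, voiced /ɖʐ/.
alveolo-palatal: voiceless /tɕ/, voiced /dʑ/.
Gaps, from front to back: alveolar lacks voiceless (/ts/); retroflex lacks voiceless (/ʈʂ/).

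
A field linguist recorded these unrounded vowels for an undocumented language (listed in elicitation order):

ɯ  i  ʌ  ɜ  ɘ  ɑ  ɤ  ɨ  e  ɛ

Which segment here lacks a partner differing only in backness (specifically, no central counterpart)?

/ɑ/

High: /i/ ~ /ɨ/ ~ /ɯ/
High-mid: /e/ ~ /ɘ/ ~ /ɤ/
Low-mid: /ɛ/ ~ /ɜ/ ~ /ʌ/
Low: only /ɑ/ (back); no central partner.
So /ɑ/ is the unpaired segment.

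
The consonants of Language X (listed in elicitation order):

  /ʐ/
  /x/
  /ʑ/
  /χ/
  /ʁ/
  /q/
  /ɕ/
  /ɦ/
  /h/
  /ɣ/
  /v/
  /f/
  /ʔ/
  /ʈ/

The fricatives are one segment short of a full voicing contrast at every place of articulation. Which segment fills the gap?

labiodental: voiceless /f/, voiced /v/.
retroflex: voiceless —, voiced /ʐ/.
alveolo-palatal: voiceless /ɕ/, voiced /ʑ/.
velar: voiceless /x/, voiced /ɣ/.
uvular: voiceless /χ/, voiced /ʁ/.
glottal: voiceless /h/, voiced /ɦ/.
The retroflex row has no voiceless member, so the gap is the voiceless retroflex fricative /ʂ/.

/ʂ/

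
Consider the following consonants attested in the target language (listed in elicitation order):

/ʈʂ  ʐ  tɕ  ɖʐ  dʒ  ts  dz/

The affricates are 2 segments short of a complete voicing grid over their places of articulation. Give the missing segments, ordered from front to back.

/tʃ/, /dʑ/

place of articulation  voiceless  voiced  
alveolar          ts        dz      
postalveolar      —         dʒ      
retroflex         ʈʂ        ɖʐ      
alveolo-palatal   tɕ        —       
Gaps, from front to back: postalveolar lacks voiceless (/tʃ/); alveolo-palatal lacks voiced (/dʑ/).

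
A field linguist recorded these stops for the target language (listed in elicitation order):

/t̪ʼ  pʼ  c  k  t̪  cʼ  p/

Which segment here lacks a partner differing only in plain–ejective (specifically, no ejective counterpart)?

Bilabial: /p/ ~ /pʼ/
Dental: /t̪/ ~ /t̪ʼ/
Palatal: /c/ ~ /cʼ/
Velar: only /k/ (plain); no ejective partner.
So /k/ is the unpaired segment.

/k/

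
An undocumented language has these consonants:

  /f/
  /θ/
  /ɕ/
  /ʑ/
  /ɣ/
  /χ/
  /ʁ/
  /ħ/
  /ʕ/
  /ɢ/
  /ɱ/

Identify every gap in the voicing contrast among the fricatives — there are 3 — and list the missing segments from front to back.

place of articulation  voiceless  voiced  
labiodental       f         —       
dental            θ         —       
alveolo-palatal   ɕ         ʑ       
velar             —         ɣ       
uvular            χ         ʁ       
pharyngeal        ħ         ʕ       
Gaps, from front to back: labiodental lacks voiced (/v/); dental lacks voiced (/ð/); velar lacks voiceless (/x/).

/v/, /ð/, /x/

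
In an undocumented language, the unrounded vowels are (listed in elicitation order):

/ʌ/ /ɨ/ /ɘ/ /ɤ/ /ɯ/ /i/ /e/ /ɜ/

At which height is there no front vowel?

low-mid

height            front     central   back    
high              i         ɨ         ɯ       
high-mid          e         ɘ         ɤ       
low-mid           —         ɜ         ʌ       
Every height has a front member except low-mid, where /ɛ/ would be expected.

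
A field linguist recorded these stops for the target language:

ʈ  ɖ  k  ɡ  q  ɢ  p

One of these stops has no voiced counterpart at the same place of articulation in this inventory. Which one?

/p/

Retroflex: /ʈ/ ~ /ɖ/
Velar: /k/ ~ /ɡ/
Uvular: /q/ ~ /ɢ/
Bilabial: only /p/ (voiceless); no voiced partner.
So /p/ is the unpaired segment.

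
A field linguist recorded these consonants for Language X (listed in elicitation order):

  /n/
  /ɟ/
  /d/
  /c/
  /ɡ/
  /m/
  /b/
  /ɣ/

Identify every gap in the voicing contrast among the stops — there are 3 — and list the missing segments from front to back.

Voiceless: /c/ (palatal).
Voiced: /b/ (bilabial), /d/ (alveolar), /ɟ/ (palatal), /ɡ/ (velar).
Gaps, from front to back: bilabial lacks voiceless (/p/); alveolar lacks voiceless (/t/); velar lacks voiceless (/k/).

/p/, /t/, /k/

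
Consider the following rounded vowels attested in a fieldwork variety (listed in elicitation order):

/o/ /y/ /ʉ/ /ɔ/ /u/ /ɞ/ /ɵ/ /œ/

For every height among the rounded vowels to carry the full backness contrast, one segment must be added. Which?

/ø/

Front: /y/ (high), /œ/ (low-mid).
Central: /ʉ/ (high), /ɵ/ (high-mid), /ɞ/ (low-mid).
Back: /u/ (high), /o/ (high-mid), /ɔ/ (low-mid).
The high-mid row has no front member, so the gap is the high-mid front rounded vowel /ø/.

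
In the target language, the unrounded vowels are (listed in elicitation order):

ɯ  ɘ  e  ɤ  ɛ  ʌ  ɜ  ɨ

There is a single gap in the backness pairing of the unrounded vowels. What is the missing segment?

/i/

height            front     central   back    
high              —         ɨ         ɯ       
high-mid          e         ɘ         ɤ       
low-mid           ɛ         ɜ         ʌ       
The high row has no front member, so the gap is the high front unrounded vowel /i/.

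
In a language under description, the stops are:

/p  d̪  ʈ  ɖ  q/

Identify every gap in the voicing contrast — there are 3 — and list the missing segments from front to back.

place of articulation  voiceless  voiced  
bilabial          p         —       
dental            —         d̪      
retroflex         ʈ         ɖ       
uvular            q         —       
Gaps, from front to back: bilabial lacks voiced (/b/); dental lacks voiceless (/t̪/); uvular lacks voiced (/ɢ/).

/b/, /t̪/, /ɢ/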